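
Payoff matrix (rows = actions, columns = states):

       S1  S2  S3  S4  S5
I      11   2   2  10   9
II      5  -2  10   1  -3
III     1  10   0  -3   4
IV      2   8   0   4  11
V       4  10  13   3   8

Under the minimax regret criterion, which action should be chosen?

Column bests: S1=11, S2=10, S3=13, S4=10, S5=11.
I regrets: 0, 8, 11, 0, 2 → max 11
II regrets: 6, 12, 3, 9, 14 → max 14
III regrets: 10, 0, 13, 13, 7 → max 13
IV regrets: 9, 2, 13, 6, 0 → max 13
V regrets: 7, 0, 0, 7, 3 → max 7
Smallest max regret = 7 → V.

V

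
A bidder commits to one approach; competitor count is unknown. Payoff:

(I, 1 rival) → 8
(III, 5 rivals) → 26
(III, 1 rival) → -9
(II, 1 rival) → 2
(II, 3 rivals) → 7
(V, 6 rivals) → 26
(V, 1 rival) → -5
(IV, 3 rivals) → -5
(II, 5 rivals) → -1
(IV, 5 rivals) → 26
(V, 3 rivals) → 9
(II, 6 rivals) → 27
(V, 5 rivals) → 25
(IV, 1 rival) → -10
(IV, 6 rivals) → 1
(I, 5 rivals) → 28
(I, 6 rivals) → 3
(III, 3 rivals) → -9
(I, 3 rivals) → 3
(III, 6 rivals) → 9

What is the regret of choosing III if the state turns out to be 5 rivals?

Best payoff under 5 rivals is 28.
Regret = 28 − 26 = 2.

2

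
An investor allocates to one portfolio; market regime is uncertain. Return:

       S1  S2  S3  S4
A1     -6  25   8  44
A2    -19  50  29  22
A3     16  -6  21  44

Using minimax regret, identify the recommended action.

Column bests: S1=16, S2=50, S3=29, S4=44.
A1 regrets: 22, 25, 21, 0 → max 25
A2 regrets: 35, 0, 0, 22 → max 35
A3 regrets: 0, 56, 8, 0 → max 56
Smallest max regret = 25 → A1.

A1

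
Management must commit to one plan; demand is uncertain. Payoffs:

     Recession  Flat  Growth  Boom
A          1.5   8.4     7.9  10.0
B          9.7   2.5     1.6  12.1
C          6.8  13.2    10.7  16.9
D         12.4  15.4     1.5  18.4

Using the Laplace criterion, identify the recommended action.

D

Row averages: A=6.95, B=6.475, C=11.9, D=11.925
Highest average = 11.925 → D.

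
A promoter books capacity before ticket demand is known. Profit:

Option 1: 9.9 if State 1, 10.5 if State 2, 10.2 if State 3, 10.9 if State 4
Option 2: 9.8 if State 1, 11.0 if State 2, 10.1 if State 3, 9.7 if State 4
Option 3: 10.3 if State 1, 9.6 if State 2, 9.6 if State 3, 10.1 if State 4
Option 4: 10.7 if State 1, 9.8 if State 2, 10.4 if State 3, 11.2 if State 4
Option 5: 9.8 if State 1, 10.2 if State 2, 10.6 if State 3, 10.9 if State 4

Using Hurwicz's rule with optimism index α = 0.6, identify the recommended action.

Option 1: 0.6·10.9 + 0.4·9.9 = 10.5
Option 2: 0.6·11.0 + 0.4·9.7 = 10.48
Option 3: 0.6·10.3 + 0.4·9.6 = 10.02
Option 4: 0.6·11.2 + 0.4·9.8 = 10.64
Option 5: 0.6·10.9 + 0.4·9.8 = 10.46
Highest Hurwicz score = 10.64 → Option 4.

Option 4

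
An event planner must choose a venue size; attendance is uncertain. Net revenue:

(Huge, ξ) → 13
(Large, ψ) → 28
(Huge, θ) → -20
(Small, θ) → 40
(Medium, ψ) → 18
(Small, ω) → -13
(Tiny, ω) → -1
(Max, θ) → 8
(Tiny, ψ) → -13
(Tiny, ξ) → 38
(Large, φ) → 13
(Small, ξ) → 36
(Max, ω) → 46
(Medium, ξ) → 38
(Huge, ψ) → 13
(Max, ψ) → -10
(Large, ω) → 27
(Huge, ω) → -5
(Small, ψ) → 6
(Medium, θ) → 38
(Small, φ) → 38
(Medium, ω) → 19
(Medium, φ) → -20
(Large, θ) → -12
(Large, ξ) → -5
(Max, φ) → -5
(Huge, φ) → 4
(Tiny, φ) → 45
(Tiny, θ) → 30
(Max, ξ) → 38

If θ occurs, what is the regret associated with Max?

Best payoff under θ is 40.
Regret = 40 − 8 = 32.

32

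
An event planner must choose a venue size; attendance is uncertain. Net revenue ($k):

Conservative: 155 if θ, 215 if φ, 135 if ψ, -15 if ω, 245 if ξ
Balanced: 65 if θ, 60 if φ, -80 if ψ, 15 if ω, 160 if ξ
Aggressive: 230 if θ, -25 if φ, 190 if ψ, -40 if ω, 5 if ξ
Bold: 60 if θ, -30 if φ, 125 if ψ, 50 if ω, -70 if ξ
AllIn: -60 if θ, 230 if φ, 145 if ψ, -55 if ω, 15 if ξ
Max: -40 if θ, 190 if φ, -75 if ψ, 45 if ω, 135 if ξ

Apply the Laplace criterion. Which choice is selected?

Conservative

Row averages: Conservative=147, Balanced=44, Aggressive=72, Bold=27, AllIn=55, Max=51
Highest average = 147 → Conservative.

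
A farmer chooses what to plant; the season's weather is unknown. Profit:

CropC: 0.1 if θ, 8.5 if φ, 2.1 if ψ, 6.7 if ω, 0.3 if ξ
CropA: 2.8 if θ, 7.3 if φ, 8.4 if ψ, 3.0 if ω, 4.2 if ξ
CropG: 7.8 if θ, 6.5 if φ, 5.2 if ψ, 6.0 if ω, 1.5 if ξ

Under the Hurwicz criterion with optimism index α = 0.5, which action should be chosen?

CropA

CropC: 0.5·8.5 + 0.5·0.1 = 4.3
CropA: 0.5·8.4 + 0.5·2.8 = 5.6
CropG: 0.5·7.8 + 0.5·1.5 = 4.65
Highest Hurwicz score = 5.6 → CropA.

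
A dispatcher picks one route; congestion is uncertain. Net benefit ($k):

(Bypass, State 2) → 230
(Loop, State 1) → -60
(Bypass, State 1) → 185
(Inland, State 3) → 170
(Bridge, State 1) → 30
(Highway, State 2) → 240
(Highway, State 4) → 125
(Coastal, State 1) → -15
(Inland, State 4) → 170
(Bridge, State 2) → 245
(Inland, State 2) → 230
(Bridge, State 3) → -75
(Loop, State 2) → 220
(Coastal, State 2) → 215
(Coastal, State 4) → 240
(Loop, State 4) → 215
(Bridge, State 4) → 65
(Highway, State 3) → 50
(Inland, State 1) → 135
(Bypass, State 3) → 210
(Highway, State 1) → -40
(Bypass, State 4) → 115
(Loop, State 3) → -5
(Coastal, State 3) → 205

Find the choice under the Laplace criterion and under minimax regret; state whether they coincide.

Row averages: Inland=176.25, Bridge=66.25, Highway=93.75, Coastal=161.25, Loop=92.5, Bypass=185
Highest average = 185 → Bypass.
Column bests: State 1=185, State 2=245, State 3=210, State 4=240.
Inland regrets: 50, 15, 40, 70 → max 70
Bridge regrets: 155, 0, 285, 175 → max 285
Highway regrets: 225, 5, 160, 115 → max 225
Coastal regrets: 200, 30, 5, 0 → max 200
Loop regrets: 245, 25, 215, 25 → max 245
Bypass regrets: 0, 15, 0, 125 → max 125
Smallest max regret = 70 → Inland.

laplace → Bypass; minimax regret → Inland (disagree)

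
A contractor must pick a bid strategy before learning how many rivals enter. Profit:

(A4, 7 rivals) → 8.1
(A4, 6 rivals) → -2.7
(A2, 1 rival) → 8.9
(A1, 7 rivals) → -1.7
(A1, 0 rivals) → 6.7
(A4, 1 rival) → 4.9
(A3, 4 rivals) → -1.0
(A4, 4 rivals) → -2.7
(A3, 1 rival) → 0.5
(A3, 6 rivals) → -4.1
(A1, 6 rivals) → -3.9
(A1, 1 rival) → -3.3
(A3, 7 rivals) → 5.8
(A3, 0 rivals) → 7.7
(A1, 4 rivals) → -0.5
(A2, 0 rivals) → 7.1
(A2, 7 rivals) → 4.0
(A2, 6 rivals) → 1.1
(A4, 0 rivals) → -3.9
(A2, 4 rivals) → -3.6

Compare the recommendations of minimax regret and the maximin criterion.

minimax regret → A2; maximin → A2 (agree)

Column bests: 0 rivals=7.7, 1 rival=8.9, 4 rivals=-0.5, 6 rivals=1.1, 7 rivals=8.1.
A1 regrets: 1.0, 12.2, 0.0, 5.0, 9.8 → max 12.2
A2 regrets: 0.6, 0.0, 3.1, 0.0, 4.1 → max 4.1
A3 regrets: 0.0, 8.4, 0.5, 5.2, 2.3 → max 8.4
A4 regrets: 11.6, 4.0, 2.2, 3.8, 0.0 → max 11.6
Smallest max regret = 4.1 → A2.
Row minima: A1=-3.9, A2=-3.6, A3=-4.1, A4=-3.9
Best worst-case = -3.6 → A2.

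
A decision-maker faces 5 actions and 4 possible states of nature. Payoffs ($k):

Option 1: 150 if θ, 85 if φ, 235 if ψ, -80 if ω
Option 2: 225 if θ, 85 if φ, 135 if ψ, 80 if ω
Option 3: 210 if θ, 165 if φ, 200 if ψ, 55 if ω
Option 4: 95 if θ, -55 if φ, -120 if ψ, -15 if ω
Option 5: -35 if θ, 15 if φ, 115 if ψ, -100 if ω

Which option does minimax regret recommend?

Column bests: θ=225, φ=165, ψ=235, ω=80.
Option 1 regrets: 75, 80, 0, 160 → max 160
Option 2 regrets: 0, 80, 100, 0 → max 100
Option 3 regrets: 15, 0, 35, 25 → max 35
Option 4 regrets: 130, 220, 355, 95 → max 355
Option 5 regrets: 260, 150, 120, 180 → max 260
Smallest max regret = 35 → Option 3.

Option 3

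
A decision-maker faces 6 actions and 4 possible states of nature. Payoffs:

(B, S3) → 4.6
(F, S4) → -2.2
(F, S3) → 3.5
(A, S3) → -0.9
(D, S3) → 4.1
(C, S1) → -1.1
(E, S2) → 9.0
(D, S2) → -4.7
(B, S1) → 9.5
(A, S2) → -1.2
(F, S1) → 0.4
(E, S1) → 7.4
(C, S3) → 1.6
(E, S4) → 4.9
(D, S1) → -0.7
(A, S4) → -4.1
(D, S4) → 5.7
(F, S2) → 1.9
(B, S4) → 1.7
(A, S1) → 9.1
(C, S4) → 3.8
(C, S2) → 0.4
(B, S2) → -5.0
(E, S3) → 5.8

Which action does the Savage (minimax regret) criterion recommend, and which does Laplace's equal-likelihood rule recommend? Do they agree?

Column bests: S1=9.5, S2=9.0, S3=5.8, S4=5.7.
A regrets: 0.4, 10.2, 6.7, 9.8 → max 10.2
B regrets: 0.0, 14.0, 1.2, 4.0 → max 14.0
C regrets: 10.6, 8.6, 4.2, 1.9 → max 10.6
D regrets: 10.2, 13.7, 1.7, 0.0 → max 13.7
E regrets: 2.1, 0.0, 0.0, 0.8 → max 2.1
F regrets: 9.1, 7.1, 2.3, 7.9 → max 9.1
Smallest max regret = 2.1 → E.
Row averages: A=0.725, B=2.7, C=1.175, D=1.1, E=6.775, F=0.9
Highest average = 6.775 → E.

minimax regret → E; laplace → E (agree)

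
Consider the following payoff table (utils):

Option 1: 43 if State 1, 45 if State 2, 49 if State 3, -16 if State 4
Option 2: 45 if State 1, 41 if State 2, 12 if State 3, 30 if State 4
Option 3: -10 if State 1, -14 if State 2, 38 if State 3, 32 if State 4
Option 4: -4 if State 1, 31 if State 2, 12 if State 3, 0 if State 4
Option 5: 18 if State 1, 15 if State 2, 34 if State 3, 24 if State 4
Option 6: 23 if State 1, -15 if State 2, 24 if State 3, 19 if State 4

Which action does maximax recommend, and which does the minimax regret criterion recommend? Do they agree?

maximax → Option 1; minimax regret → Option 5 (disagree)

Row maxima: Option 1=49, Option 2=45, Option 3=38, Option 4=31, Option 5=34, Option 6=24
Best best-case = 49 → Option 1.
Column bests: State 1=45, State 2=45, State 3=49, State 4=32.
Option 1 regrets: 2, 0, 0, 48 → max 48
Option 2 regrets: 0, 4, 37, 2 → max 37
Option 3 regrets: 55, 59, 11, 0 → max 59
Option 4 regrets: 49, 14, 37, 32 → max 49
Option 5 regrets: 27, 30, 15, 8 → max 30
Option 6 regrets: 22, 60, 25, 13 → max 60
Smallest max regret = 30 → Option 5.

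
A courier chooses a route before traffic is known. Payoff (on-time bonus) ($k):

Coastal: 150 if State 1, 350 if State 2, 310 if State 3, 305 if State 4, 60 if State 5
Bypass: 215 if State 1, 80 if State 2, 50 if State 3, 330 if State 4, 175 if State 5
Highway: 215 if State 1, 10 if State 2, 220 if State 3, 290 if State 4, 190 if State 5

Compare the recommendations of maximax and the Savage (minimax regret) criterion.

maximax → Coastal; minimax regret → Coastal (agree)

Row maxima: Coastal=350, Bypass=330, Highway=290
Best best-case = 350 → Coastal.
Column bests: State 1=215, State 2=350, State 3=310, State 4=330, State 5=190.
Coastal regrets: 65, 0, 0, 25, 130 → max 130
Bypass regrets: 0, 270, 260, 0, 15 → max 270
Highway regrets: 0, 340, 90, 40, 0 → max 340
Smallest max regret = 130 → Coastal.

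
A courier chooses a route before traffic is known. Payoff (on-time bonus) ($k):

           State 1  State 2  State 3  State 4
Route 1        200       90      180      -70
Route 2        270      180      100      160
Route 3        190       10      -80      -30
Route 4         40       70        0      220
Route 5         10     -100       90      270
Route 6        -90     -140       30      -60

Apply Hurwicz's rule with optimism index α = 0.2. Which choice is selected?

Route 1: 0.2·200 + 0.8·(-70) = -16
Route 2: 0.2·270 + 0.8·100 = 134
Route 3: 0.2·190 + 0.8·(-80) = -26
Route 4: 0.2·220 + 0.8·0 = 44
Route 5: 0.2·270 + 0.8·(-100) = -26
Route 6: 0.2·30 + 0.8·(-140) = -106
Highest Hurwicz score = 134 → Route 2.

Route 2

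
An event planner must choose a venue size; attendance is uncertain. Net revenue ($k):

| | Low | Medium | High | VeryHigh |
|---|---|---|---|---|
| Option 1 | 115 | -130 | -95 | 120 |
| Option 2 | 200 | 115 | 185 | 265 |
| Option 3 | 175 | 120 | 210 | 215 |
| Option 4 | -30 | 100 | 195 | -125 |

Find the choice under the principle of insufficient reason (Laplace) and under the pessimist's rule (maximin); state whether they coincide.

laplace → Option 2; maximin → Option 3 (disagree)

Row averages: Option 1=2.5, Option 2=191.25, Option 3=180, Option 4=35
Highest average = 191.25 → Option 2.
Row minima: Option 1=-130, Option 2=115, Option 3=120, Option 4=-125
Best worst-case = 120 → Option 3.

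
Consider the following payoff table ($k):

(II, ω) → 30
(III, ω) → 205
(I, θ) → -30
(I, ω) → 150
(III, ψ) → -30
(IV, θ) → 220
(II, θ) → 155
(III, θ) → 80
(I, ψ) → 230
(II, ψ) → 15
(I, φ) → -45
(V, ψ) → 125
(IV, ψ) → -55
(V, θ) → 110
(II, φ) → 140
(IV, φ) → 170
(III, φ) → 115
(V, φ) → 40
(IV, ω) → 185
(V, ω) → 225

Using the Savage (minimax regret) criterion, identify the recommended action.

Column bests: θ=220, φ=170, ψ=230, ω=225.
I regrets: 250, 215, 0, 75 → max 250
II regrets: 65, 30, 215, 195 → max 215
III regrets: 140, 55, 260, 20 → max 260
IV regrets: 0, 0, 285, 40 → max 285
V regrets: 110, 130, 105, 0 → max 130
Smallest max regret = 130 → V.

V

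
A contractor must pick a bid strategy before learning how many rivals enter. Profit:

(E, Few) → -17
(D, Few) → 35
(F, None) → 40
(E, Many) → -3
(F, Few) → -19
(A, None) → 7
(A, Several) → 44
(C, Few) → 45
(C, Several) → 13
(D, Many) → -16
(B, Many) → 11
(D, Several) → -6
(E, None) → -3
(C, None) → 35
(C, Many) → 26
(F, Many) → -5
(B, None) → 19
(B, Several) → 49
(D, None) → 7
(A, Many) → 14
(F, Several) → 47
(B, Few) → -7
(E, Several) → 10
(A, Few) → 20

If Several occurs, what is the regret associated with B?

0

Best payoff under Several is 49.
Regret = 49 − 49 = 0.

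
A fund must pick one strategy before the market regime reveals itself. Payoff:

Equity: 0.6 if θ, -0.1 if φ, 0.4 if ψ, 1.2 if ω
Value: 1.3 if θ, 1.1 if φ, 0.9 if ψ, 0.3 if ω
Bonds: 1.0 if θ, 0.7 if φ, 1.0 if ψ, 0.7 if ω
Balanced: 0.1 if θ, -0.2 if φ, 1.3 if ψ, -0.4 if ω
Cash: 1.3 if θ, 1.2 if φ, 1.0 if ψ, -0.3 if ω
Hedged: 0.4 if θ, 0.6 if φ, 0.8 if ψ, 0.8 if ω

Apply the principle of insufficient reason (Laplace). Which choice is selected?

Row averages: Equity=0.525, Value=0.9, Bonds=0.85, Balanced=0.2, Cash=0.8, Hedged=0.65
Highest average = 0.9 → Value.

Value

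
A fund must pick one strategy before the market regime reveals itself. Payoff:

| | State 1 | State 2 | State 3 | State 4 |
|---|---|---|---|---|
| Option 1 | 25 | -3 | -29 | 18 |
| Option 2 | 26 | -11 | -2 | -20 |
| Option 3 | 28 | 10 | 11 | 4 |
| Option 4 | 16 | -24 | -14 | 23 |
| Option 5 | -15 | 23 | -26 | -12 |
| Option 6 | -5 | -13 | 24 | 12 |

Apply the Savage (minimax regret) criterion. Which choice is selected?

Option 3

Column bests: State 1=28, State 2=23, State 3=24, State 4=23.
Option 1 regrets: 3, 26, 53, 5 → max 53
Option 2 regrets: 2, 34, 26, 43 → max 43
Option 3 regrets: 0, 13, 13, 19 → max 19
Option 4 regrets: 12, 47, 38, 0 → max 47
Option 5 regrets: 43, 0, 50, 35 → max 50
Option 6 regrets: 33, 36, 0, 11 → max 36
Smallest max regret = 19 → Option 3.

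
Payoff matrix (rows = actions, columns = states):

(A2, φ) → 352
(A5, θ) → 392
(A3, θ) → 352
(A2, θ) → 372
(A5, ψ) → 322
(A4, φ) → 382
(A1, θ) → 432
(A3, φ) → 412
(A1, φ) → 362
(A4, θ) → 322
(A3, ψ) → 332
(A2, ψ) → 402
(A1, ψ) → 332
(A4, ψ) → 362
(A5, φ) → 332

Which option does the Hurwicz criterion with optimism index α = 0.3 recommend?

A1: 0.3·432 + 0.7·332 = 362
A2: 0.3·402 + 0.7·352 = 367
A3: 0.3·412 + 0.7·332 = 356
A4: 0.3·382 + 0.7·322 = 340
A5: 0.3·392 + 0.7·322 = 343
Highest Hurwicz score = 367 → A2.

A2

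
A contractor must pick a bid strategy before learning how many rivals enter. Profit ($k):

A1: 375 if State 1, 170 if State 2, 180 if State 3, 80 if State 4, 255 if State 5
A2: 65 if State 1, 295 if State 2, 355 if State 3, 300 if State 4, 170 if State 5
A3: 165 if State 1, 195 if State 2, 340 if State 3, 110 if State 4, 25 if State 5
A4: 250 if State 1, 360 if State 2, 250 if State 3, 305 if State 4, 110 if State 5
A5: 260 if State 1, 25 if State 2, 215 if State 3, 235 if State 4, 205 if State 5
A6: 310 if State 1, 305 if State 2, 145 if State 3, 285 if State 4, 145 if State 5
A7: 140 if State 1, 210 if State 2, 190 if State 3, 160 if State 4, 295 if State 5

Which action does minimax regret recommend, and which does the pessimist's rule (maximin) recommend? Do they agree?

Column bests: State 1=375, State 2=360, State 3=355, State 4=305, State 5=295.
A1 regrets: 0, 190, 175, 225, 40 → max 225
A2 regrets: 310, 65, 0, 5, 125 → max 310
A3 regrets: 210, 165, 15, 195, 270 → max 270
A4 regrets: 125, 0, 105, 0, 185 → max 185
A5 regrets: 115, 335, 140, 70, 90 → max 335
A6 regrets: 65, 55, 210, 20, 150 → max 210
A7 regrets: 235, 150, 165, 145, 0 → max 235
Smallest max regret = 185 → A4.
Row minima: A1=80, A2=65, A3=25, A4=110, A5=25, A6=145, A7=140
Best worst-case = 145 → A6.

minimax regret → A4; maximin → A6 (disagree)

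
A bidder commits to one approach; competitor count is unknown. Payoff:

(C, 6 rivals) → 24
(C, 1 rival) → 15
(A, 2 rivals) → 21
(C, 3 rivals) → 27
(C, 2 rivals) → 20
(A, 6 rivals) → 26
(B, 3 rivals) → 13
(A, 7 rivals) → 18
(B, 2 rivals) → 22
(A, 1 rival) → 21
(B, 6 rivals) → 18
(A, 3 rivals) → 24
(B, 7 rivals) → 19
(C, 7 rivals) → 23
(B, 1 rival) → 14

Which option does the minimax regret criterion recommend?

Column bests: 1 rival=21, 2 rivals=22, 3 rivals=27, 6 rivals=26, 7 rivals=23.
A regrets: 0, 1, 3, 0, 5 → max 5
B regrets: 7, 0, 14, 8, 4 → max 14
C regrets: 6, 2, 0, 2, 0 → max 6
Smallest max regret = 5 → A.

A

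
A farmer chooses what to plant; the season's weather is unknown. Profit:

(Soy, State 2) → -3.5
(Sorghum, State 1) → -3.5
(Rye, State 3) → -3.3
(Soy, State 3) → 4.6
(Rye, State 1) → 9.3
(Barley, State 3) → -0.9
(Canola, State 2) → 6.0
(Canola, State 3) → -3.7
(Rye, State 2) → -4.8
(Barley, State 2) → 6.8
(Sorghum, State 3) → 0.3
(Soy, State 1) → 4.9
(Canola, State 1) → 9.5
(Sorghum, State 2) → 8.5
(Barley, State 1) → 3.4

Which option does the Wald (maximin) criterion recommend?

Row minima: Soy=-3.5, Rye=-4.8, Barley=-0.9, Canola=-3.7, Sorghum=-3.5
Best worst-case = -0.9 → Barley.

Barley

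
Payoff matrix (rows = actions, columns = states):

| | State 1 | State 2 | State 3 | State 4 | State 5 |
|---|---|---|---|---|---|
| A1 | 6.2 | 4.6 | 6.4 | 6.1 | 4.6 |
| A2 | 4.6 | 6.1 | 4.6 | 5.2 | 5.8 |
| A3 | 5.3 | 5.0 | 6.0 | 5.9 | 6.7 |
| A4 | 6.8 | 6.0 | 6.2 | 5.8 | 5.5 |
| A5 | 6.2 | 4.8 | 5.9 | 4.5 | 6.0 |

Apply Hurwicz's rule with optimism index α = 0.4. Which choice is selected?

A1: 0.4·6.4 + 0.6·4.6 = 5.32
A2: 0.4·6.1 + 0.6·4.6 = 5.2
A3: 0.4·6.7 + 0.6·5.0 = 5.68
A4: 0.4·6.8 + 0.6·5.5 = 6.02
A5: 0.4·6.2 + 0.6·4.5 = 5.18
Highest Hurwicz score = 6.02 → A4.

A4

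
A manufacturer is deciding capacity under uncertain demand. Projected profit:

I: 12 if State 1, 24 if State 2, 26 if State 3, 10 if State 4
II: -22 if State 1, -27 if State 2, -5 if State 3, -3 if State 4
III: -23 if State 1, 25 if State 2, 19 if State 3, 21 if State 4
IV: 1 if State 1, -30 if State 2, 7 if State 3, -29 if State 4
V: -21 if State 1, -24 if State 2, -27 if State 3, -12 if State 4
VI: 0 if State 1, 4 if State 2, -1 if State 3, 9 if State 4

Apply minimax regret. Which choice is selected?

I

Column bests: State 1=12, State 2=25, State 3=26, State 4=21.
I regrets: 0, 1, 0, 11 → max 11
II regrets: 34, 52, 31, 24 → max 52
III regrets: 35, 0, 7, 0 → max 35
IV regrets: 11, 55, 19, 50 → max 55
V regrets: 33, 49, 53, 33 → max 53
VI regrets: 12, 21, 27, 12 → max 27
Smallest max regret = 11 → I.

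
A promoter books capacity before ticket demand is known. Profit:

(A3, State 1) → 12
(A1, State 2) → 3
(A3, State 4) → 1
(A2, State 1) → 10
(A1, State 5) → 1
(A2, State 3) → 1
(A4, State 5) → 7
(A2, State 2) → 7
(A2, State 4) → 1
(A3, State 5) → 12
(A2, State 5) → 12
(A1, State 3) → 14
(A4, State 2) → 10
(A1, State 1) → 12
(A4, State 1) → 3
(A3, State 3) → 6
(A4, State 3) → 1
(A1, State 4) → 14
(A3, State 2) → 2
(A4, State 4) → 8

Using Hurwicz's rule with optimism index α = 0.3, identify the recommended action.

A1

A1: 0.3·14 + 0.7·1 = 4.9
A2: 0.3·12 + 0.7·1 = 4.3
A3: 0.3·12 + 0.7·1 = 4.3
A4: 0.3·10 + 0.7·1 = 3.7
Highest Hurwicz score = 4.9 → A1.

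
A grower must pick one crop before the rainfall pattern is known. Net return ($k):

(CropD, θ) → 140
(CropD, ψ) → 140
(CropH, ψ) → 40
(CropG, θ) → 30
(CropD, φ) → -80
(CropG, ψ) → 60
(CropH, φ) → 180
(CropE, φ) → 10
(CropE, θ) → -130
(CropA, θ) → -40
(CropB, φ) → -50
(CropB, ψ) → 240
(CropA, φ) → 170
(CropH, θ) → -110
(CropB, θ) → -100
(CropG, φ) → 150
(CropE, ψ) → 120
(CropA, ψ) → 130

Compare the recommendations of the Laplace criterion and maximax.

Row averages: CropE=0, CropH=110/3, CropA=260/3, CropG=80, CropB=30, CropD=200/3
Highest average = 260/3 → CropA.
Row maxima: CropE=120, CropH=180, CropA=170, CropG=150, CropB=240, CropD=140
Best best-case = 240 → CropB.

laplace → CropA; maximax → CropB (disagree)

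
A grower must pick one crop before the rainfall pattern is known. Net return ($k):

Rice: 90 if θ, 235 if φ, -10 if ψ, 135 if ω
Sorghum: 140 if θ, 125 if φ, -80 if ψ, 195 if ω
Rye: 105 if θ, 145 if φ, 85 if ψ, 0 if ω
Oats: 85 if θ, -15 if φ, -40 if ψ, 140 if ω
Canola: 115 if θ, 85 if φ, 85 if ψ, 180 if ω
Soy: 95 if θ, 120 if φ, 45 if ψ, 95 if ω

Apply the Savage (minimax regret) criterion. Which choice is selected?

Rice

Column bests: θ=140, φ=235, ψ=85, ω=195.
Rice regrets: 50, 0, 95, 60 → max 95
Sorghum regrets: 0, 110, 165, 0 → max 165
Rye regrets: 35, 90, 0, 195 → max 195
Oats regrets: 55, 250, 125, 55 → max 250
Canola regrets: 25, 150, 0, 15 → max 150
Soy regrets: 45, 115, 40, 100 → max 115
Smallest max regret = 95 → Rice.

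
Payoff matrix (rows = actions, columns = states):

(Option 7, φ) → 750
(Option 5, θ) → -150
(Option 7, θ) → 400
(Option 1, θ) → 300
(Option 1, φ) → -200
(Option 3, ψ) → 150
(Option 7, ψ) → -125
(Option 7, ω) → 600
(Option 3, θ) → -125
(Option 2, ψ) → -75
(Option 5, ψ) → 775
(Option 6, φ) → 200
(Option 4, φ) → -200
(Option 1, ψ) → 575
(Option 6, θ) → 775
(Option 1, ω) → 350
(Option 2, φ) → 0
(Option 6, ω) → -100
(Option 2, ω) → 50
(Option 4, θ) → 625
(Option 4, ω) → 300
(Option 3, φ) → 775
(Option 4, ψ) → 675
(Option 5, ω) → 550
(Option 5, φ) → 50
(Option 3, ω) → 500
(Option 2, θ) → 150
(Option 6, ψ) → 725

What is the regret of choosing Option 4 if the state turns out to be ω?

Best payoff under ω is 600.
Regret = 600 − 300 = 300.

300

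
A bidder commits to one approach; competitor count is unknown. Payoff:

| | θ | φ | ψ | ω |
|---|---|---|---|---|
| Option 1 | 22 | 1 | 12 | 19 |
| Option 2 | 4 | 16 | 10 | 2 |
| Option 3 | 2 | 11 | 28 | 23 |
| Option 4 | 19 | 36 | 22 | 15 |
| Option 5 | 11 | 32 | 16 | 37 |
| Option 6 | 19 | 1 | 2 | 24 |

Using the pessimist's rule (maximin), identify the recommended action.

Row minima: Option 1=1, Option 2=2, Option 3=2, Option 4=15, Option 5=11, Option 6=1
Best worst-case = 15 → Option 4.

Option 4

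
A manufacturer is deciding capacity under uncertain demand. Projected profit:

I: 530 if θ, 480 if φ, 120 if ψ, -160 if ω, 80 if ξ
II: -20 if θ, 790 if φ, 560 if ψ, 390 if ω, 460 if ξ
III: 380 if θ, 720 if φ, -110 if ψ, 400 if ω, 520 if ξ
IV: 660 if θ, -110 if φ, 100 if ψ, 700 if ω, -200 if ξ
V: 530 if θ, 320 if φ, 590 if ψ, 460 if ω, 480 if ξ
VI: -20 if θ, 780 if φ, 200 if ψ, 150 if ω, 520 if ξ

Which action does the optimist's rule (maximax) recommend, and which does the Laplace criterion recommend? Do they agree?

maximax → II; laplace → V (disagree)

Row maxima: I=530, II=790, III=720, IV=700, V=590, VI=780
Best best-case = 790 → II.
Row averages: I=210, II=436, III=382, IV=230, V=476, VI=326
Highest average = 476 → V.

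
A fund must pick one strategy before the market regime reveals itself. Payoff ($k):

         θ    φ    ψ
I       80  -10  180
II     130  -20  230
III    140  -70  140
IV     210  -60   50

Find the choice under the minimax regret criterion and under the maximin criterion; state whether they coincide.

minimax regret → II; maximin → I (disagree)

Column bests: θ=210, φ=-10, ψ=230.
I regrets: 130, 0, 50 → max 130
II regrets: 80, 10, 0 → max 80
III regrets: 70, 60, 90 → max 90
IV regrets: 0, 50, 180 → max 180
Smallest max regret = 80 → II.
Row minima: I=-10, II=-20, III=-70, IV=-60
Best worst-case = -10 → I.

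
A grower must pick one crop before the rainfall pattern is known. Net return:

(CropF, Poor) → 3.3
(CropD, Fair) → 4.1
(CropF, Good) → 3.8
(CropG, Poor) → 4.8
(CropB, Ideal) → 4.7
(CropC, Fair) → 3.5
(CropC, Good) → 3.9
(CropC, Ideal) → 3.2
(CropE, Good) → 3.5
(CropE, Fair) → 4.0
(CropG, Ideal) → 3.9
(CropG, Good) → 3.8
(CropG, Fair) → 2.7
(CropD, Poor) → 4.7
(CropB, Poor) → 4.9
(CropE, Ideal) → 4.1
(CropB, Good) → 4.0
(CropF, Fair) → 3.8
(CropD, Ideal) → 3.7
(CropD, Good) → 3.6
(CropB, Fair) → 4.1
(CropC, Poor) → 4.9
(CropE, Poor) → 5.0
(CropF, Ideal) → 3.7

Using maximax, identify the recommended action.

Row maxima: CropC=4.9, CropE=5.0, CropD=4.7, CropF=3.8, CropB=4.9, CropG=4.8
Best best-case = 5.0 → CropE.

CropE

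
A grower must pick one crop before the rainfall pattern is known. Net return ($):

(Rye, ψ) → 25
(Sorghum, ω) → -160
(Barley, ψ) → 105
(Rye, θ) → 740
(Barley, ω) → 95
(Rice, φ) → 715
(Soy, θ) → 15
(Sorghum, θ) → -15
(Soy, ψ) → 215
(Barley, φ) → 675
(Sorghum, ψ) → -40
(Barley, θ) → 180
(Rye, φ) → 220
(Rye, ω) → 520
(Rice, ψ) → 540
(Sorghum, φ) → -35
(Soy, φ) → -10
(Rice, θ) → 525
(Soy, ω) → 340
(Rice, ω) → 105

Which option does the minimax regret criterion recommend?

Rice

Column bests: θ=740, φ=715, ψ=540, ω=520.
Rye regrets: 0, 495, 515, 0 → max 515
Sorghum regrets: 755, 750, 580, 680 → max 755
Rice regrets: 215, 0, 0, 415 → max 415
Soy regrets: 725, 725, 325, 180 → max 725
Barley regrets: 560, 40, 435, 425 → max 560
Smallest max regret = 415 → Rice.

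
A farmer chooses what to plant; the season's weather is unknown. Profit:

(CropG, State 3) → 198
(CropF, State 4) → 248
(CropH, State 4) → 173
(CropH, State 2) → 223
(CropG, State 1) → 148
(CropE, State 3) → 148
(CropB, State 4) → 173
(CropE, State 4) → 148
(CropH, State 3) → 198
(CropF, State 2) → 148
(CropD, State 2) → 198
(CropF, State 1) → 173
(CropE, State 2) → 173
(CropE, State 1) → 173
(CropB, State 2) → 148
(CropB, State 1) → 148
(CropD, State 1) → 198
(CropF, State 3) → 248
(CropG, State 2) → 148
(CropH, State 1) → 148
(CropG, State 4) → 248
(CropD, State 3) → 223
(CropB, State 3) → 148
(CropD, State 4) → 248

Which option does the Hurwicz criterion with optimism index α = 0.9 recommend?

CropB: 0.9·173 + 0.1·148 = 170.5
CropH: 0.9·223 + 0.1·148 = 215.5
CropE: 0.9·173 + 0.1·148 = 170.5
CropG: 0.9·248 + 0.1·148 = 238
CropF: 0.9·248 + 0.1·148 = 238
CropD: 0.9·248 + 0.1·198 = 243
Highest Hurwicz score = 243 → CropD.

CropD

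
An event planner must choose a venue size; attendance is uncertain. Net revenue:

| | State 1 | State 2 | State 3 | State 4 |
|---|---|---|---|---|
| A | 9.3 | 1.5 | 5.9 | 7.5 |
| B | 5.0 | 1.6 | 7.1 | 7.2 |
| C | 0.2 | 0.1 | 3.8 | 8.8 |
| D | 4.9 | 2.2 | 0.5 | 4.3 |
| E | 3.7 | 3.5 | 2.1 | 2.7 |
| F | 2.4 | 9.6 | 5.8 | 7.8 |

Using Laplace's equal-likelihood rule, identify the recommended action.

F

Row averages: A=6.05, B=5.225, C=3.225, D=2.975, E=3, F=6.4
Highest average = 6.4 → F.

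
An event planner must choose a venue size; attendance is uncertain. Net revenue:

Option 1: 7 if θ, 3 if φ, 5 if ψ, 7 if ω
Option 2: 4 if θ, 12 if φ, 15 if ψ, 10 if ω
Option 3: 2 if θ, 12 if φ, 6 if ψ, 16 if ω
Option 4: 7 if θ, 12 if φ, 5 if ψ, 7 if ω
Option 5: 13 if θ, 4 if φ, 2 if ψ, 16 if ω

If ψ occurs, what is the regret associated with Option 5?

13

Best payoff under ψ is 15.
Regret = 15 − 2 = 13.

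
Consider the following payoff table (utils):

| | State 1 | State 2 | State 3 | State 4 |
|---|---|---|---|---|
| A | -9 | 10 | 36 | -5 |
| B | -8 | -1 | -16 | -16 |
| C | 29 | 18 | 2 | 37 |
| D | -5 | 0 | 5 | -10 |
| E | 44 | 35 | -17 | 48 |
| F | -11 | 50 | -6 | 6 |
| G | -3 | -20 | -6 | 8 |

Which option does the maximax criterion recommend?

F

Row maxima: A=36, B=-1, C=37, D=5, E=48, F=50, G=8
Best best-case = 50 → F.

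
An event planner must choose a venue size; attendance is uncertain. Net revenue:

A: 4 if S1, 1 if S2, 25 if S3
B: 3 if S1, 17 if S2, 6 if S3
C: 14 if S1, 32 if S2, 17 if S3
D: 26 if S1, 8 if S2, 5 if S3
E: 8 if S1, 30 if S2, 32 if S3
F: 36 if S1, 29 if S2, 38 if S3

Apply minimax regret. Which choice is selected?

Column bests: S1=36, S2=32, S3=38.
A regrets: 32, 31, 13 → max 32
B regrets: 33, 15, 32 → max 33
C regrets: 22, 0, 21 → max 22
D regrets: 10, 24, 33 → max 33
E regrets: 28, 2, 6 → max 28
F regrets: 0, 3, 0 → max 3
Smallest max regret = 3 → F.

F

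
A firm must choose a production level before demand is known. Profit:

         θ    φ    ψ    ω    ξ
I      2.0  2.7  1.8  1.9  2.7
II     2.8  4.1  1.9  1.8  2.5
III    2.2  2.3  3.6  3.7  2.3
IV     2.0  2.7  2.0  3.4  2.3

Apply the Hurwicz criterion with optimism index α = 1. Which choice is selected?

II

I: 1·2.7 + 0·1.8 = 2.7
II: 1·4.1 + 0·1.8 = 4.1
III: 1·3.7 + 0·2.2 = 3.7
IV: 1·3.4 + 0·2.0 = 3.4
Highest Hurwicz score = 4.1 → II.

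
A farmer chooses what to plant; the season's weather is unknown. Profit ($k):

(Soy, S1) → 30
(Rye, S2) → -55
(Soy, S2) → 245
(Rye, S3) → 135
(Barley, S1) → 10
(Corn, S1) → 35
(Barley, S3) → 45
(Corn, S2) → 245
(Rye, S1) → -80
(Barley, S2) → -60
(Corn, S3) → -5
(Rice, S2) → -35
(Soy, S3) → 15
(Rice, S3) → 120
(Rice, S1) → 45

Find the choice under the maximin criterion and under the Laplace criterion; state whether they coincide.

Row minima: Barley=-60, Rye=-80, Corn=-5, Rice=-35, Soy=15
Best worst-case = 15 → Soy.
Row averages: Barley=-5/3, Rye=0, Corn=275/3, Rice=130/3, Soy=290/3
Highest average = 290/3 → Soy.

maximin → Soy; laplace → Soy (agree)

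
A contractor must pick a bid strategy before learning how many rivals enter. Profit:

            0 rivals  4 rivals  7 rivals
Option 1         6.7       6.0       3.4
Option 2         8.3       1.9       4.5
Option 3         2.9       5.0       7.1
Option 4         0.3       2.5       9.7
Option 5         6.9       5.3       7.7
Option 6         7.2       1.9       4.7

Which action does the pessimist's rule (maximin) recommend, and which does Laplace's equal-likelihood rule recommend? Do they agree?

maximin → Option 5; laplace → Option 5 (agree)

Row minima: Option 1=3.4, Option 2=1.9, Option 3=2.9, Option 4=0.3, Option 5=5.3, Option 6=1.9
Best worst-case = 5.3 → Option 5.
Row averages: Option 1=161/30, Option 2=4.9, Option 3=5, Option 4=25/6, Option 5=199/30, Option 6=4.6
Highest average = 199/30 → Option 5.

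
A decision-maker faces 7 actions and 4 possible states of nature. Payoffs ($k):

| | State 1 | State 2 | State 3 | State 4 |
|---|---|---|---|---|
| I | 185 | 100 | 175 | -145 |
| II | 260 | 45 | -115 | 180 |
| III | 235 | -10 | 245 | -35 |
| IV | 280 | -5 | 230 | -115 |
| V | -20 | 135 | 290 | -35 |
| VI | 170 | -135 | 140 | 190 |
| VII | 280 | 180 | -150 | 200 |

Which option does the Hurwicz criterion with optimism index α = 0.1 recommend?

I: 0.1·185 + 0.9·(-145) = -112
II: 0.1·260 + 0.9·(-115) = -77.5
III: 0.1·245 + 0.9·(-35) = -7
IV: 0.1·280 + 0.9·(-115) = -75.5
V: 0.1·290 + 0.9·(-35) = -2.5
VI: 0.1·190 + 0.9·(-135) = -102.5
VII: 0.1·280 + 0.9·(-150) = -107
Highest Hurwicz score = -2.5 → V.

V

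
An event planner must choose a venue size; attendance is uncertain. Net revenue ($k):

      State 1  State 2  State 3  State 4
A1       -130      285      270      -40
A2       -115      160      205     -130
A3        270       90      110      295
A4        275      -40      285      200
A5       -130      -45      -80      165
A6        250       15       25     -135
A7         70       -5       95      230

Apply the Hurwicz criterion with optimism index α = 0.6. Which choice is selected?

A1: 0.6·285 + 0.4·(-130) = 119
A2: 0.6·205 + 0.4·(-130) = 71
A3: 0.6·295 + 0.4·90 = 213
A4: 0.6·285 + 0.4·(-40) = 155
A5: 0.6·165 + 0.4·(-130) = 47
A6: 0.6·250 + 0.4·(-135) = 96
A7: 0.6·230 + 0.4·(-5) = 136
Highest Hurwicz score = 213 → A3.

A3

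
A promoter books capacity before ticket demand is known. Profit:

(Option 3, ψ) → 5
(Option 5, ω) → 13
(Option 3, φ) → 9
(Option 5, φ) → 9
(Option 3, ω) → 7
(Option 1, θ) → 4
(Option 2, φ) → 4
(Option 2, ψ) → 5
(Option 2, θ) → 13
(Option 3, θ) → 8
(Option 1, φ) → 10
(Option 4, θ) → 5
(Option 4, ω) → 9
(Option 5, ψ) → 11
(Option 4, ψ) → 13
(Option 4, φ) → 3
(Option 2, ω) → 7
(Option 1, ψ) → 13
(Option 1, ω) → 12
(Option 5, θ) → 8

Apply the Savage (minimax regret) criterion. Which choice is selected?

Column bests: θ=13, φ=10, ψ=13, ω=13.
Option 1 regrets: 9, 0, 0, 1 → max 9
Option 2 regrets: 0, 6, 8, 6 → max 8
Option 3 regrets: 5, 1, 8, 6 → max 8
Option 4 regrets: 8, 7, 0, 4 → max 8
Option 5 regrets: 5, 1, 2, 0 → max 5
Smallest max regret = 5 → Option 5.

Option 5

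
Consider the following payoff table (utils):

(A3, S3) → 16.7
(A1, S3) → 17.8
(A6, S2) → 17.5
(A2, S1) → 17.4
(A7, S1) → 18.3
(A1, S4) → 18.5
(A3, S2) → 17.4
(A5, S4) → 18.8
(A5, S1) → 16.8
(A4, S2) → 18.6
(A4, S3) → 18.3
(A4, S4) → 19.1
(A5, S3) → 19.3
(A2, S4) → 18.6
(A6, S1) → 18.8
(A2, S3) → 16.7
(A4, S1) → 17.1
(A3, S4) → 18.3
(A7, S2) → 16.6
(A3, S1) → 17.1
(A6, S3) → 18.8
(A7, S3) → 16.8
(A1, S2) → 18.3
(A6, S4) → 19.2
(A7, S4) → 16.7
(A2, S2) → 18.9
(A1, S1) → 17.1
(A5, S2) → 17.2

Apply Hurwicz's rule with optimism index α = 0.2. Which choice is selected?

A1: 0.2·18.5 + 0.8·17.1 = 17.38
A2: 0.2·18.9 + 0.8·16.7 = 17.14
A3: 0.2·18.3 + 0.8·16.7 = 17.02
A4: 0.2·19.1 + 0.8·17.1 = 17.5
A5: 0.2·19.3 + 0.8·16.8 = 17.3
A6: 0.2·19.2 + 0.8·17.5 = 17.84
A7: 0.2·18.3 + 0.8·16.6 = 16.94
Highest Hurwicz score = 17.84 → A6.

A6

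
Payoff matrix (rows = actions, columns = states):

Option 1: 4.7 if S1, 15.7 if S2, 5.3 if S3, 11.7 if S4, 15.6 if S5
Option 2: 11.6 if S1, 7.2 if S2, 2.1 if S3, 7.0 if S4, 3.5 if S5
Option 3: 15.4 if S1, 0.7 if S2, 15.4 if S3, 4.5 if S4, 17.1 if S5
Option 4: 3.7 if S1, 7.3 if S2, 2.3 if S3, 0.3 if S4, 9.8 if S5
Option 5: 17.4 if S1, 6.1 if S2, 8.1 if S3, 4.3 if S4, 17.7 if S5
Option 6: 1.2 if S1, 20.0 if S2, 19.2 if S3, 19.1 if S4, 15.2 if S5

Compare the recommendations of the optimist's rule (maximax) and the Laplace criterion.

maximax → Option 6; laplace → Option 6 (agree)

Row maxima: Option 1=15.7, Option 2=11.6, Option 3=17.1, Option 4=9.8, Option 5=17.7, Option 6=20.0
Best best-case = 20.0 → Option 6.
Row averages: Option 1=10.6, Option 2=6.28, Option 3=10.62, Option 4=4.68, Option 5=10.72, Option 6=14.94
Highest average = 14.94 → Option 6.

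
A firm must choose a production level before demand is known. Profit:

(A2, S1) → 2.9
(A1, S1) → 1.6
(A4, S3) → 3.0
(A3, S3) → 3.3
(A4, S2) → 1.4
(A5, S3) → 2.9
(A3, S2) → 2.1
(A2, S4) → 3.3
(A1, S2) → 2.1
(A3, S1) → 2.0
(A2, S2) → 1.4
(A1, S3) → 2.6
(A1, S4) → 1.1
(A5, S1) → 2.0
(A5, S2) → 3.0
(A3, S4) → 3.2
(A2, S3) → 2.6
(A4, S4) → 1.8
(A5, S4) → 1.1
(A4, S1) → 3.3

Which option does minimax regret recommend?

A3

Column bests: S1=3.3, S2=3.0, S3=3.3, S4=3.3.
A1 regrets: 1.7, 0.9, 0.7, 2.2 → max 2.2
A2 regrets: 0.4, 1.6, 0.7, 0.0 → max 1.6
A3 regrets: 1.3, 0.9, 0.0, 0.1 → max 1.3
A4 regrets: 0.0, 1.6, 0.3, 1.5 → max 1.6
A5 regrets: 1.3, 0.0, 0.4, 2.2 → max 2.2
Smallest max regret = 1.3 → A3.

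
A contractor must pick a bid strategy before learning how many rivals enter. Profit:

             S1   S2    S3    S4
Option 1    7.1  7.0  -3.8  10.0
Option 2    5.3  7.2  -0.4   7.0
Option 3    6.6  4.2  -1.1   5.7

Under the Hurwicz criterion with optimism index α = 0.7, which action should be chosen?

Option 1

Option 1: 0.7·10.0 + 0.3·(-3.8) = 5.86
Option 2: 0.7·7.2 + 0.3·(-0.4) = 4.92
Option 3: 0.7·6.6 + 0.3·(-1.1) = 4.29
Highest Hurwicz score = 5.86 → Option 1.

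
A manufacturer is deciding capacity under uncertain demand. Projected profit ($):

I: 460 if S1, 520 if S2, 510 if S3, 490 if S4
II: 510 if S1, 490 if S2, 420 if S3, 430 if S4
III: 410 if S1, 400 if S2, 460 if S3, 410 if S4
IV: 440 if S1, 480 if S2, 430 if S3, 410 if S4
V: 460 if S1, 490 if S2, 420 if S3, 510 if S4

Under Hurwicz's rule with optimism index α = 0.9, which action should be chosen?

I: 0.9·520 + 0.1·460 = 514
II: 0.9·510 + 0.1·420 = 501
III: 0.9·460 + 0.1·400 = 454
IV: 0.9·480 + 0.1·410 = 473
V: 0.9·510 + 0.1·420 = 501
Highest Hurwicz score = 514 → I.

I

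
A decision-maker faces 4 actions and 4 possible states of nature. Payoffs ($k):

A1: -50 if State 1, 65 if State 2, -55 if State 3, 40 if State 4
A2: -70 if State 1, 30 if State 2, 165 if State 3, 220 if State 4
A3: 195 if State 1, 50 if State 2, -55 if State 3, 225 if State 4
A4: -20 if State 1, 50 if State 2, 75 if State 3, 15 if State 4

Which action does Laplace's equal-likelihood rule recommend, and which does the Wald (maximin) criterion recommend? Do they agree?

Row averages: A1=0, A2=86.25, A3=103.75, A4=30
Highest average = 103.75 → A3.
Row minima: A1=-55, A2=-70, A3=-55, A4=-20
Best worst-case = -20 → A4.

laplace → A3; maximin → A4 (disagree)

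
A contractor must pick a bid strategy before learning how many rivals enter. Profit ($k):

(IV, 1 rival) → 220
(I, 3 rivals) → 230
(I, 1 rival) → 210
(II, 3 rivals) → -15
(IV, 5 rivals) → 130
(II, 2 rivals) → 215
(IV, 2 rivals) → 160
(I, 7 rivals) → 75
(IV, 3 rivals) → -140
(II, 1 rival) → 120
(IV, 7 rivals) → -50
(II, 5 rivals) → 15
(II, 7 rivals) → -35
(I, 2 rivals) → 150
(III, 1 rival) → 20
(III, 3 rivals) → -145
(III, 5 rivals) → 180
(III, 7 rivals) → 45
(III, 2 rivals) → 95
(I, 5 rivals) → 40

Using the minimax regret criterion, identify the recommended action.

I

Column bests: 1 rival=220, 2 rivals=215, 3 rivals=230, 5 rivals=180, 7 rivals=75.
I regrets: 10, 65, 0, 140, 0 → max 140
II regrets: 100, 0, 245, 165, 110 → max 245
III regrets: 200, 120, 375, 0, 30 → max 375
IV regrets: 0, 55, 370, 50, 125 → max 370
Smallest max regret = 140 → I.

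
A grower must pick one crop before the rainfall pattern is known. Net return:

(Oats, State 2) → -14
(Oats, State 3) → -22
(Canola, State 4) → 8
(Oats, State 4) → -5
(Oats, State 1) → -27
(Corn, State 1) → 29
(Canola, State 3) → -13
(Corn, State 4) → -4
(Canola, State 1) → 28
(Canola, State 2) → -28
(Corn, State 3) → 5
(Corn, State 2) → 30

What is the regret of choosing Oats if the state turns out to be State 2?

Best payoff under State 2 is 30.
Regret = 30 − (-14) = 44.

44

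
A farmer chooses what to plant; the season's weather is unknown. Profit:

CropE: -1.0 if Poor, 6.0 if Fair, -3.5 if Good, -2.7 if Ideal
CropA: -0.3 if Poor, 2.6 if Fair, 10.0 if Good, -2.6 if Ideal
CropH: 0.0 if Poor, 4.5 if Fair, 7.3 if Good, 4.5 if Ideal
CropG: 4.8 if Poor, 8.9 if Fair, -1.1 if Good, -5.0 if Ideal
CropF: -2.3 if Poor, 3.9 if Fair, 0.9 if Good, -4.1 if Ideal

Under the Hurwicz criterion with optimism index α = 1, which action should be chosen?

CropE: 1·6.0 + 0·(-3.5) = 6
CropA: 1·10.0 + 0·(-2.6) = 10
CropH: 1·7.3 + 0·0.0 = 7.3
CropG: 1·8.9 + 0·(-5.0) = 8.9
CropF: 1·3.9 + 0·(-4.1) = 3.9
Highest Hurwicz score = 10 → CropA.

CropA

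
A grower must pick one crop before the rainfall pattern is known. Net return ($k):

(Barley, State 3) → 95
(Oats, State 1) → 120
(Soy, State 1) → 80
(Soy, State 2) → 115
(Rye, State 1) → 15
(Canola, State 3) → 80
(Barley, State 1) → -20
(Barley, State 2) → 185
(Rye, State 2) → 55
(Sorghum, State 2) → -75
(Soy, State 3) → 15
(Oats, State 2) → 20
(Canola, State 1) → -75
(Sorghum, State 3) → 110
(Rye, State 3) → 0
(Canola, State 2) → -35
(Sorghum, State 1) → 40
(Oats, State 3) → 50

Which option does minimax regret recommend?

Soy

Column bests: State 1=120, State 2=185, State 3=110.
Soy regrets: 40, 70, 95 → max 95
Oats regrets: 0, 165, 60 → max 165
Sorghum regrets: 80, 260, 0 → max 260
Canola regrets: 195, 220, 30 → max 220
Rye regrets: 105, 130, 110 → max 130
Barley regrets: 140, 0, 15 → max 140
Smallest max regret = 95 → Soy.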